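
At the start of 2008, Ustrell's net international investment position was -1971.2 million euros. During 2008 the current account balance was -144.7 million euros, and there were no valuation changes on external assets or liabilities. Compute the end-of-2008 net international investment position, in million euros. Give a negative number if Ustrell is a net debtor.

-2115.9

With no valuation effects, change in NIIP = current account = -144.7
End-of-year NIIP = -1971.2 + (-144.7) = -2115.9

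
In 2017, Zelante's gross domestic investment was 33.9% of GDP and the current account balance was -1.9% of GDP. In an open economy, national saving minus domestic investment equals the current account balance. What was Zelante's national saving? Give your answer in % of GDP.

32.0

S = I + CA = 33.9 + (-1.9) = 32.0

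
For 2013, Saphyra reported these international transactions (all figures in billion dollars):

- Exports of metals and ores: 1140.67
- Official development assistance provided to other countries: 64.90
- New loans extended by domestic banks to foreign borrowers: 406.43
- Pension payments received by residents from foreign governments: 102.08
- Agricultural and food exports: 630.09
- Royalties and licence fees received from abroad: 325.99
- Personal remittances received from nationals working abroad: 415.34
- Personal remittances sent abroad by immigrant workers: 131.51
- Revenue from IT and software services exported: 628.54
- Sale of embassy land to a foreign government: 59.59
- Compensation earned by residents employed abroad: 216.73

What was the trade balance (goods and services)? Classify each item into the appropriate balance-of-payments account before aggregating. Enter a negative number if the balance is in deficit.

2725.29

Goods: 630.09 + 1140.67 = 1770.76
Services: 628.54 + 325.99 = 954.53
Trade balance = 1770.76 + 954.53 = 2725.29
(Excluded from the trade balance — secondary income: official development assistance provided to other countries 64.90, pension payments received by residents from foreign governments 102.08, personal remittances received from nationals working abroad 415.34, personal remittances sent abroad by immigrant workers 131.51; financial account: new loans extended by domestic banks to foreign borrowers 406.43; capital account: sale of embassy land to a foreign government 59.59; primary income: compensation earned by residents employed abroad 216.73.)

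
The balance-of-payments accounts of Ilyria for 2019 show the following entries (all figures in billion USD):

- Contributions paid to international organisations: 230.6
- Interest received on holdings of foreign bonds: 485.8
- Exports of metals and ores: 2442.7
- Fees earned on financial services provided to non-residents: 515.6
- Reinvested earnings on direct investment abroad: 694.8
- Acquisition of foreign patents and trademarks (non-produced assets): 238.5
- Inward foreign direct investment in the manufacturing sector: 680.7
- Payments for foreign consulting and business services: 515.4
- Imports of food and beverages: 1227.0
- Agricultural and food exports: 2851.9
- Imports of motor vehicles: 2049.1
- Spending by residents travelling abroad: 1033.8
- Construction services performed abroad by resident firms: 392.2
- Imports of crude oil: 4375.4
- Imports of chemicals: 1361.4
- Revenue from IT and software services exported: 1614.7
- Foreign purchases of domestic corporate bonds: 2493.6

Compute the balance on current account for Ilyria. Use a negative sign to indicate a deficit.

Goods: 2851.9 - 4375.4 - 1361.4 + 2442.7 - 1227.0 - 2049.1 = -3718.3
Services: -1033.8 - 515.4 + 1614.7 + 392.2 + 515.6 = 973.3
Primary income: 694.8 + 485.8 = 1180.6
Secondary income: -230.6
Current account = (-3718.3) + 973.3 + 1180.6 + (-230.6) = -1795.0
(Excluded from the current account — capital account: acquisition of foreign patents and trademarks (non-produced assets) 238.5; financial account: inward foreign direct investment in the manufacturing sector 680.7, foreign purchases of domestic corporate bonds 2493.6.)

-1795.0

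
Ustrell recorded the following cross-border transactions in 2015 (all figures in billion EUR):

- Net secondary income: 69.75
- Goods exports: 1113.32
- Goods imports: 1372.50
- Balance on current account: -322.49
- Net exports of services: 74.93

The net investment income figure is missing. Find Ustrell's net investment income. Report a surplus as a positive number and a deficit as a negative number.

Current account = goods balance + services balance + net primary income + net secondary income
Sum of the known components = -114.50
Net investment income = CA - (known components) = -322.49 - (-114.50) = -207.99

-207.99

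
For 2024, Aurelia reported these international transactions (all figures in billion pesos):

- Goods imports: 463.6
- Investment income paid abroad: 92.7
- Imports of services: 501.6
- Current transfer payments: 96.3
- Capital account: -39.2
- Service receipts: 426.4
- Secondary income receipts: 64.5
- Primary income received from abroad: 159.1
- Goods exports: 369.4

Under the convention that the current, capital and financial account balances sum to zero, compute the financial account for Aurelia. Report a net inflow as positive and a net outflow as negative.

Goods balance = 369.4 - 463.6 = -94.2
Services balance = 426.4 - 501.6 = -75.2
Trade balance (goods + services) = -94.2 + (-75.2) = -169.4
Net primary income = 159.1 - 92.7 = 66.4
Net secondary income = 64.5 - 96.3 = -31.8
Current account = -169.4 + 66.4 + (-31.8) = -134.8
Financial account = -(-134.8 + (-39.2)) = 174.0

174.0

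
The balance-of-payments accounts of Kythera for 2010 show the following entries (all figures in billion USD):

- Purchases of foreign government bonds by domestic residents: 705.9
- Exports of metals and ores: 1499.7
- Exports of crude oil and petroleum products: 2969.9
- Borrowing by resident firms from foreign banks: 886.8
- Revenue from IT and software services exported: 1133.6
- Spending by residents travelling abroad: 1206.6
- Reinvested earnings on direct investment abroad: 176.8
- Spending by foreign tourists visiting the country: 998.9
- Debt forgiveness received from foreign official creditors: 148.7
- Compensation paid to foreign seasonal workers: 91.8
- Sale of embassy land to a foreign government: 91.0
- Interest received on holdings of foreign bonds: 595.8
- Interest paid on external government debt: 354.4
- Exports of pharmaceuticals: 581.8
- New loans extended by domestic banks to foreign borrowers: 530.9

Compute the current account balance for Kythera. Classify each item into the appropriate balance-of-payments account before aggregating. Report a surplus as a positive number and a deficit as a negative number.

Goods: 2969.9 + 1499.7 + 581.8 = 5051.4
Services: 998.9 + 1133.6 - 1206.6 = 925.9
Primary income: 595.8 + 176.8 - 354.4 - 91.8 = 326.4
Current account = 5051.4 + 925.9 + 326.4 = 6303.7
(Excluded from the current account — financial account: purchases of foreign government bonds by domestic residents 705.9, borrowing by resident firms from foreign banks 886.8, new loans extended by domestic banks to foreign borrowers 530.9; capital account: debt forgiveness received from foreign official creditors 148.7, sale of embassy land to a foreign government 91.0.)

6303.7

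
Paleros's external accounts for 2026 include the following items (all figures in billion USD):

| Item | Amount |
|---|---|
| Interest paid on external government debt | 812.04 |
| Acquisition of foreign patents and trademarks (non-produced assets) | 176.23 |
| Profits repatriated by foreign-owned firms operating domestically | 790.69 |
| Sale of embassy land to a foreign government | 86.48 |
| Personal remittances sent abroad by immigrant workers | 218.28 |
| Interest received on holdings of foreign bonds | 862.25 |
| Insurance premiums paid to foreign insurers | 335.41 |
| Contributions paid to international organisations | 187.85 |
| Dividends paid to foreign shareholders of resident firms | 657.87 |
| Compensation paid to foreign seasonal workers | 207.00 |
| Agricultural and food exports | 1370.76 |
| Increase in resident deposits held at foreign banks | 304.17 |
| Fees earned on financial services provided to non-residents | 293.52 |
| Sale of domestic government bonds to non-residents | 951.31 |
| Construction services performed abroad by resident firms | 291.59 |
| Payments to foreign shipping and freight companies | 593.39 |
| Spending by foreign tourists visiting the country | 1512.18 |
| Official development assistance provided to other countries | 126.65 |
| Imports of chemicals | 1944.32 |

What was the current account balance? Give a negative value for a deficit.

Goods: 1370.76 - 1944.32 = -573.56
Services: 1512.18 + 291.59 + 293.52 - 593.39 - 335.41 = 1168.49
Primary income: -207.00 - 812.04 - 790.69 + 862.25 - 657.87 = -1605.35
Secondary income: -126.65 - 187.85 - 218.28 = -532.78
Current account = (-573.56) + 1168.49 + (-1605.35) + (-532.78) = -1543.20
(Excluded from the current account — capital account: acquisition of foreign patents and trademarks (non-produced assets) 176.23, sale of embassy land to a foreign government 86.48; financial account: increase in resident deposits held at foreign banks 304.17, sale of domestic government bonds to non-residents 951.31.)

-1543.20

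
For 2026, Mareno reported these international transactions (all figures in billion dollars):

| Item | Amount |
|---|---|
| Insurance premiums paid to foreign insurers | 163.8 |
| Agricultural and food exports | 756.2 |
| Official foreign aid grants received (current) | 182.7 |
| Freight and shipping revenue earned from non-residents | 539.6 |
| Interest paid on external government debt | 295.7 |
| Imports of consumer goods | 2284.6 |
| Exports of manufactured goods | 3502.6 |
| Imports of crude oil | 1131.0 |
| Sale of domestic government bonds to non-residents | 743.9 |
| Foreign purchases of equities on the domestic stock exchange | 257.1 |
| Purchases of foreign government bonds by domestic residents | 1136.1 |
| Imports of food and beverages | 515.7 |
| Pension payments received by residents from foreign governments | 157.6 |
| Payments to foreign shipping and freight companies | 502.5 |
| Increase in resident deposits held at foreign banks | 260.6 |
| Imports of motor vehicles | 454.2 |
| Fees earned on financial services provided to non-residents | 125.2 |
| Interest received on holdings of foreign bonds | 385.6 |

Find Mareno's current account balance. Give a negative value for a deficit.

302.0

Goods: 3502.6 - 515.7 - 454.2 - 2284.6 + 756.2 - 1131.0 = -126.7
Services: 125.2 - 502.5 + 539.6 - 163.8 = -1.5
Primary income: 385.6 - 295.7 = 89.9
Secondary income: 157.6 + 182.7 = 340.3
Current account = (-126.7) + (-1.5) + 89.9 + 340.3 = 302.0
(Excluded from the current account — financial account: sale of domestic government bonds to non-residents 743.9, foreign purchases of equities on the domestic stock exchange 257.1, purchases of foreign government bonds by domestic residents 1136.1, increase in resident deposits held at foreign banks 260.6.)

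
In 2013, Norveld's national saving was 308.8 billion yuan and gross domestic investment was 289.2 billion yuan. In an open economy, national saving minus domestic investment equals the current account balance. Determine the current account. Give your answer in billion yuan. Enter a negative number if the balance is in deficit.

CA = S - I = 308.8 - 289.2 = 19.6

19.6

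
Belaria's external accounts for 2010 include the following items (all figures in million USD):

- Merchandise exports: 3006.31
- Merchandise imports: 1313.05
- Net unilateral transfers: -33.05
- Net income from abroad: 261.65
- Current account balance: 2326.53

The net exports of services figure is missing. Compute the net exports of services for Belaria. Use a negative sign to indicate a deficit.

Current account = goods balance + services balance + net primary income + net secondary income
Sum of the known components = 1921.86
Net exports of services = CA - (known components) = 2326.53 - 1921.86 = 404.67

404.67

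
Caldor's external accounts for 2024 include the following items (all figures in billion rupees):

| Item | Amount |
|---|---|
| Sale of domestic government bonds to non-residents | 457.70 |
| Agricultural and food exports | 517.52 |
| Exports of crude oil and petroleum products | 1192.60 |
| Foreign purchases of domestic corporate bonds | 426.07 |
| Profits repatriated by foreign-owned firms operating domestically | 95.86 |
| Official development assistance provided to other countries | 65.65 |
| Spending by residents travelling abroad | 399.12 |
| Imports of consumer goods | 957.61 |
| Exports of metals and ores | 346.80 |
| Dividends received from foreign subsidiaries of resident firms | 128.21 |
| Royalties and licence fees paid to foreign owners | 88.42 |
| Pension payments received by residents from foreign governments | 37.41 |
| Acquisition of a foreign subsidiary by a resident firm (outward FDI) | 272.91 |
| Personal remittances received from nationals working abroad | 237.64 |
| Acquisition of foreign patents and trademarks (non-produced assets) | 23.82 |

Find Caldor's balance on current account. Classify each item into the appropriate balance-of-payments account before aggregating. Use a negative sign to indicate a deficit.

853.52

Goods: 346.80 - 957.61 + 517.52 + 1192.60 = 1099.31
Services: -399.12 - 88.42 = -487.54
Primary income: 128.21 - 95.86 = 32.35
Secondary income: 37.41 - 65.65 + 237.64 = 209.40
Current account = 1099.31 + (-487.54) + 32.35 + 209.40 = 853.52
(Excluded from the current account — financial account: sale of domestic government bonds to non-residents 457.70, foreign purchases of domestic corporate bonds 426.07, acquisition of a foreign subsidiary by a resident firm (outward FDI) 272.91; capital account: acquisition of foreign patents and trademarks (non-produced assets) 23.82.)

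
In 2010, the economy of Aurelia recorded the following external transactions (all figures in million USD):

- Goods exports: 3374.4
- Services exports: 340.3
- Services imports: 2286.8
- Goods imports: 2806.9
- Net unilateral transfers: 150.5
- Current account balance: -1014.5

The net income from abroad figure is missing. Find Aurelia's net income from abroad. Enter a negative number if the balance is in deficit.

Current account = goods balance + services balance + net primary income + net secondary income
Sum of the known components = -1228.5
Net income from abroad = CA - (known components) = -1014.5 - (-1228.5) = 214.0

214.0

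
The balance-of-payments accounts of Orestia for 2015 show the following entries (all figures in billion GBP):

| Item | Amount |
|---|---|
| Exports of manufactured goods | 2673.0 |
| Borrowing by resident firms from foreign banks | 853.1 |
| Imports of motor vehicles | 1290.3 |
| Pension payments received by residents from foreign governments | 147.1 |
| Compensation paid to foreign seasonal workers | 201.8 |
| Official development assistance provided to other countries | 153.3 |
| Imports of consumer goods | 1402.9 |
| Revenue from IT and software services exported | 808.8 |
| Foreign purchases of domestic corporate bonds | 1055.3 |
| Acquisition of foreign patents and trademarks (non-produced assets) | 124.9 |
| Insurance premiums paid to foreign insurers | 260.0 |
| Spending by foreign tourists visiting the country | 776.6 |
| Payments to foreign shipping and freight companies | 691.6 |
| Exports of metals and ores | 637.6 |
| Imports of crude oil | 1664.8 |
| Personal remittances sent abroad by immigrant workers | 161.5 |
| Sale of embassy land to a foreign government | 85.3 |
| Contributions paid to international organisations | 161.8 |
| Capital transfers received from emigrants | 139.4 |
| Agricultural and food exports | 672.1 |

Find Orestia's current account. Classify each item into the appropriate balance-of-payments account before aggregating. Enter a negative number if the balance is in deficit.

-272.8

Goods: 672.1 - 1664.8 + 2673.0 - 1290.3 - 1402.9 + 637.6 = -375.3
Services: -691.6 - 260.0 + 776.6 + 808.8 = 633.8
Primary income: -201.8
Secondary income: -153.3 - 161.8 - 161.5 + 147.1 = -329.5
Current account = (-375.3) + 633.8 + (-201.8) + (-329.5) = -272.8
(Excluded from the current account — financial account: borrowing by resident firms from foreign banks 853.1, foreign purchases of domestic corporate bonds 1055.3; capital account: acquisition of foreign patents and trademarks (non-produced assets) 124.9, sale of embassy land to a foreign government 85.3, capital transfers received from emigrants 139.4.)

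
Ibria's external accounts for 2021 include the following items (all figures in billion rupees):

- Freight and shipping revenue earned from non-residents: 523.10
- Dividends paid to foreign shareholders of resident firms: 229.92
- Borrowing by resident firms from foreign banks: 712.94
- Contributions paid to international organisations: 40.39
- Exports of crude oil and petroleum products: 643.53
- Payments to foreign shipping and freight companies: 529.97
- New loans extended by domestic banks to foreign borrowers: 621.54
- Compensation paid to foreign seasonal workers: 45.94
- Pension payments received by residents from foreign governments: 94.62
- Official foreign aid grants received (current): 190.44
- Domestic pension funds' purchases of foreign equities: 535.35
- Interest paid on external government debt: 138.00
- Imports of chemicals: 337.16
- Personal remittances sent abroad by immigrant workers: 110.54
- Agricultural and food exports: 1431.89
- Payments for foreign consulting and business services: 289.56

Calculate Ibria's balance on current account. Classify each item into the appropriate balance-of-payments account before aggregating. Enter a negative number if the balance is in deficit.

Goods: 1431.89 - 337.16 + 643.53 = 1738.26
Services: 523.10 - 529.97 - 289.56 = -296.43
Primary income: -45.94 - 138.00 - 229.92 = -413.86
Secondary income: 94.62 - 110.54 - 40.39 + 190.44 = 134.13
Current account = 1738.26 + (-296.43) + (-413.86) + 134.13 = 1162.10
(Excluded from the current account — financial account: borrowing by resident firms from foreign banks 712.94, new loans extended by domestic banks to foreign borrowers 621.54, domestic pension funds' purchases of foreign equities 535.35.)

1162.10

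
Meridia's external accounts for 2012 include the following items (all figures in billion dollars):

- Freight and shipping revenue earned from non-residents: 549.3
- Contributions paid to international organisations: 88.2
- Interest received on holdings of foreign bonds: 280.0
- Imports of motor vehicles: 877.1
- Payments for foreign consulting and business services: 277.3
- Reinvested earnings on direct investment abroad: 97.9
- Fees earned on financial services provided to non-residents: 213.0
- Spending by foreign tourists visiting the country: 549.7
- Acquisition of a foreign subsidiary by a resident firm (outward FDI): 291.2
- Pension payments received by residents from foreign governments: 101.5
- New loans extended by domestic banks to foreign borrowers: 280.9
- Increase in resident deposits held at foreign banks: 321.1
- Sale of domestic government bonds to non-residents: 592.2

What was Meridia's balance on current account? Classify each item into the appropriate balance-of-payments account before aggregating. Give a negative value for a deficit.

Goods: -877.1
Services: 213.0 - 277.3 + 549.3 + 549.7 = 1034.7
Primary income: 280.0 + 97.9 = 377.9
Secondary income: 101.5 - 88.2 = 13.3
Current account = (-877.1) + 1034.7 + 377.9 + 13.3 = 548.8
(Excluded from the current account — financial account: acquisition of a foreign subsidiary by a resident firm (outward FDI) 291.2, new loans extended by domestic banks to foreign borrowers 280.9, increase in resident deposits held at foreign banks 321.1, sale of domestic government bonds to non-residents 592.2.)

548.8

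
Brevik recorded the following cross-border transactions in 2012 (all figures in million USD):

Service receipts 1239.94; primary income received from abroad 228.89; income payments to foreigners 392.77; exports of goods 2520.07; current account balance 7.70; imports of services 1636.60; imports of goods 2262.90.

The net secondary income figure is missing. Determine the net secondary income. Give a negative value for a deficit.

Current account = goods balance + services balance + net primary income + net secondary income
Sum of the known components = -303.37
Net secondary income = CA - (known components) = 7.70 - (-303.37) = 311.07

311.07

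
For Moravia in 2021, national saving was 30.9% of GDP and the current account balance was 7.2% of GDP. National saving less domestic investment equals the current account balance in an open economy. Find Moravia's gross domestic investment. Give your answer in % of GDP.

I = S - CA = 30.9 - 7.2 = 23.7

23.7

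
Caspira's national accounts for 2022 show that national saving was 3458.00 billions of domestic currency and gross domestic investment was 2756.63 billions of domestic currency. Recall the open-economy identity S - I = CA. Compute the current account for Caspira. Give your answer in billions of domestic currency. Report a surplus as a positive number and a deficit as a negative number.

701.37

CA = S - I = 3458.00 - 2756.63 = 701.37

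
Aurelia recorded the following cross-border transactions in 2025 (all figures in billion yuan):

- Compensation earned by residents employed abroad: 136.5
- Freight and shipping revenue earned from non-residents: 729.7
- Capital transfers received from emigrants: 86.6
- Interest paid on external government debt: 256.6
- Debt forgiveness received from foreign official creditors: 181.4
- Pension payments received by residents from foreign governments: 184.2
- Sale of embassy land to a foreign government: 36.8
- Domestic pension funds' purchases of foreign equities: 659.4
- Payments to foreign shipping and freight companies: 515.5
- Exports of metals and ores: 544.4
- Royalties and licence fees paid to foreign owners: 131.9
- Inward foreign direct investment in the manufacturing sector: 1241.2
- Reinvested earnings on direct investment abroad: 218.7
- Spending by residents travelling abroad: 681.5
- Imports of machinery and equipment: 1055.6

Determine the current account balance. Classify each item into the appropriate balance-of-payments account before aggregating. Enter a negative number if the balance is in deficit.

Goods: -1055.6 + 544.4 = -511.2
Services: -681.5 + 729.7 - 131.9 - 515.5 = -599.2
Primary income: 218.7 - 256.6 + 136.5 = 98.6
Secondary income: 184.2
Current account = (-511.2) + (-599.2) + 98.6 + 184.2 = -827.6
(Excluded from the current account — capital account: capital transfers received from emigrants 86.6, debt forgiveness received from foreign official creditors 181.4, sale of embassy land to a foreign government 36.8; financial account: domestic pension funds' purchases of foreign equities 659.4, inward foreign direct investment in the manufacturing sector 1241.2.)

-827.6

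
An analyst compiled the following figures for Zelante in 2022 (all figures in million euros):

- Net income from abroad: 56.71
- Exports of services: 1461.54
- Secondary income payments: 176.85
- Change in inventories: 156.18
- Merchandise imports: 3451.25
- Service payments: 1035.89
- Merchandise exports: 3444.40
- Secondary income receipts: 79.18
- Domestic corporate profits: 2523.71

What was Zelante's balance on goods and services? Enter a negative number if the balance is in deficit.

Goods balance = 3444.40 - 3451.25 = -6.85
Services balance = 1461.54 - 1035.89 = 425.65
Trade balance (goods + services) = -6.85 + 425.65 = 418.80

418.80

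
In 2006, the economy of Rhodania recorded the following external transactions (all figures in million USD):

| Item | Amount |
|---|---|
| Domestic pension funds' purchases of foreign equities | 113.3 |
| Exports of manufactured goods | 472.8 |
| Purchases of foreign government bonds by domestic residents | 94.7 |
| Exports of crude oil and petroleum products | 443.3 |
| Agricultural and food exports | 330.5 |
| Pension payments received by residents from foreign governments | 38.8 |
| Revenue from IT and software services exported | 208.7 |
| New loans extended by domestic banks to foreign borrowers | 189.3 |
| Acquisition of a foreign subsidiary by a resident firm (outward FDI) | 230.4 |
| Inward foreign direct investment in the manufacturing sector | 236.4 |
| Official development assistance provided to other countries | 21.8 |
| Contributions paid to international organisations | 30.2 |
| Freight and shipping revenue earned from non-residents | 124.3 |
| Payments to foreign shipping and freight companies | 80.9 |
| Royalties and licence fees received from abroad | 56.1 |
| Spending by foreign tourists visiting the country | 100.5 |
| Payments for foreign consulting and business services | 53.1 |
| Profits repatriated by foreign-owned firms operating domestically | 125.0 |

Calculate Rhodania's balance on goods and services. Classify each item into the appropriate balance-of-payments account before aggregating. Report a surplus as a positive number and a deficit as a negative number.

1602.2

Goods: 472.8 + 330.5 + 443.3 = 1246.6
Services: -80.9 + 124.3 + 208.7 - 53.1 + 56.1 + 100.5 = 355.6
Trade balance = 1246.6 + 355.6 = 1602.2
(Excluded from the trade balance — financial account: domestic pension funds' purchases of foreign equities 113.3, purchases of foreign government bonds by domestic residents 94.7, new loans extended by domestic banks to foreign borrowers 189.3, acquisition of a foreign subsidiary by a resident firm (outward FDI) 230.4, inward foreign direct investment in the manufacturing sector 236.4; secondary income: pension payments received by residents from foreign governments 38.8, official development assistance provided to other countries 21.8, contributions paid to international organisations 30.2; primary income: profits repatriated by foreign-owned firms operating domestically 125.0.)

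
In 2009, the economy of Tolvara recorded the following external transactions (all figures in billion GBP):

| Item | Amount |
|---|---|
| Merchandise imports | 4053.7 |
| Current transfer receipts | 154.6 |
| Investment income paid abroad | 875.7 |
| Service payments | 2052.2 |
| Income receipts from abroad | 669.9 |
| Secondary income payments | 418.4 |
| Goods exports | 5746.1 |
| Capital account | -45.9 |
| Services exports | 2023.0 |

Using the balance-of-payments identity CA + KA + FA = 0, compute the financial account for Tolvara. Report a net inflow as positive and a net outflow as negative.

Goods balance = 5746.1 - 4053.7 = 1692.4
Services balance = 2023.0 - 2052.2 = -29.2
Trade balance (goods + services) = 1692.4 + (-29.2) = 1663.2
Net primary income = 669.9 - 875.7 = -205.8
Net secondary income = 154.6 - 418.4 = -263.8
Current account = 1663.2 + (-205.8) + (-263.8) = 1193.6
Financial account = -(1193.6 + (-45.9)) = -1147.7

-1147.7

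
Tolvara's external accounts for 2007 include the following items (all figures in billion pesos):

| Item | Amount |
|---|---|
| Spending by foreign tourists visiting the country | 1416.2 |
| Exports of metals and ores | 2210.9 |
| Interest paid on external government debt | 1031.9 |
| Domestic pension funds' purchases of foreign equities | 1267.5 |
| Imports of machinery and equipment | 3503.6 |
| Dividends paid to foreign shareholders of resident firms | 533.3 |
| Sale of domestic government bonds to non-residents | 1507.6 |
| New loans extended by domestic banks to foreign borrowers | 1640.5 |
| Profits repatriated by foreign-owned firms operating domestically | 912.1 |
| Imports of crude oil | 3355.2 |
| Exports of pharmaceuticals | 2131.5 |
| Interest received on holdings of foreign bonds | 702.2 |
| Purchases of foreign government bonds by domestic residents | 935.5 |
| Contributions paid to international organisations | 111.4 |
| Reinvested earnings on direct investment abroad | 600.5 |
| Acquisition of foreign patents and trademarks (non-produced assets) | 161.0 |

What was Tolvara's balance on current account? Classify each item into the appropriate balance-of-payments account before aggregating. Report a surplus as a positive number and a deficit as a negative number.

-2386.2

Goods: 2210.9 - 3503.6 + 2131.5 - 3355.2 = -2516.4
Services: 1416.2
Primary income: -533.3 + 702.2 + 600.5 - 1031.9 - 912.1 = -1174.6
Secondary income: -111.4
Current account = (-2516.4) + 1416.2 + (-1174.6) + (-111.4) = -2386.2
(Excluded from the current account — financial account: domestic pension funds' purchases of foreign equities 1267.5, sale of domestic government bonds to non-residents 1507.6, new loans extended by domestic banks to foreign borrowers 1640.5, purchases of foreign government bonds by domestic residents 935.5; capital account: acquisition of foreign patents and trademarks (non-produced assets) 161.0.)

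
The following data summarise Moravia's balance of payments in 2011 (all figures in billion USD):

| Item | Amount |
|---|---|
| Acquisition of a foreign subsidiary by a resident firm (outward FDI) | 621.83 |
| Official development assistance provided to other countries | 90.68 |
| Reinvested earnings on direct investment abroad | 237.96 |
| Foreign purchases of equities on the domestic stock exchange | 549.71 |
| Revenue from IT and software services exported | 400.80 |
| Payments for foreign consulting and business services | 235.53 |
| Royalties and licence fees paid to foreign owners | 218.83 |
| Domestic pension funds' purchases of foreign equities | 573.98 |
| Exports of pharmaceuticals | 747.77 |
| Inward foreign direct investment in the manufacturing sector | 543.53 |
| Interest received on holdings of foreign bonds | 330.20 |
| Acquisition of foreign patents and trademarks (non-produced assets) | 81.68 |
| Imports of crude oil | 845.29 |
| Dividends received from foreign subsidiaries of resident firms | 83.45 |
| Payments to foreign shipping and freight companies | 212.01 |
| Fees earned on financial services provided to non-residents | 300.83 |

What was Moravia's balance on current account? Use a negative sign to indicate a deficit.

Goods: -845.29 + 747.77 = -97.52
Services: -212.01 + 400.80 + 300.83 - 218.83 - 235.53 = 35.26
Primary income: 330.20 + 237.96 + 83.45 = 651.61
Secondary income: -90.68
Current account = (-97.52) + 35.26 + 651.61 + (-90.68) = 498.67
(Excluded from the current account — financial account: acquisition of a foreign subsidiary by a resident firm (outward FDI) 621.83, foreign purchases of equities on the domestic stock exchange 549.71, domestic pension funds' purchases of foreign equities 573.98, inward foreign direct investment in the manufacturing sector 543.53; capital account: acquisition of foreign patents and trademarks (non-produced assets) 81.68.)

498.67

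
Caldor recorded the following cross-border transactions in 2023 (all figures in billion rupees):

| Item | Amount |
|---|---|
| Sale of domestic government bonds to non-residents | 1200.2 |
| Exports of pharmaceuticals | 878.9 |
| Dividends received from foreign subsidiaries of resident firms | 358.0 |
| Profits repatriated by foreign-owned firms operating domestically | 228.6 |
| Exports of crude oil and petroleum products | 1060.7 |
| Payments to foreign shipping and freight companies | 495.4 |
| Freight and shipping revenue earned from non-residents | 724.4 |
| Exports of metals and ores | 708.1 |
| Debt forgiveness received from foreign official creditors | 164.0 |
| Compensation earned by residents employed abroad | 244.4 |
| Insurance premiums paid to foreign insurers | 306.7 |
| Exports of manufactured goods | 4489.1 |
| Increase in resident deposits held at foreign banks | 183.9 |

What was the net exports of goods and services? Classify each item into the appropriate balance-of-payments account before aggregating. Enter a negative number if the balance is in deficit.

7059.1

Goods: 4489.1 + 708.1 + 878.9 + 1060.7 = 7136.8
Services: -495.4 - 306.7 + 724.4 = -77.7
Trade balance = 7136.8 + (-77.7) = 7059.1
(Excluded from the trade balance — financial account: sale of domestic government bonds to non-residents 1200.2, increase in resident deposits held at foreign banks 183.9; primary income: dividends received from foreign subsidiaries of resident firms 358.0, profits repatriated by foreign-owned firms operating domestically 228.6, compensation earned by residents employed abroad 244.4; capital account: debt forgiveness received from foreign official creditors 164.0.)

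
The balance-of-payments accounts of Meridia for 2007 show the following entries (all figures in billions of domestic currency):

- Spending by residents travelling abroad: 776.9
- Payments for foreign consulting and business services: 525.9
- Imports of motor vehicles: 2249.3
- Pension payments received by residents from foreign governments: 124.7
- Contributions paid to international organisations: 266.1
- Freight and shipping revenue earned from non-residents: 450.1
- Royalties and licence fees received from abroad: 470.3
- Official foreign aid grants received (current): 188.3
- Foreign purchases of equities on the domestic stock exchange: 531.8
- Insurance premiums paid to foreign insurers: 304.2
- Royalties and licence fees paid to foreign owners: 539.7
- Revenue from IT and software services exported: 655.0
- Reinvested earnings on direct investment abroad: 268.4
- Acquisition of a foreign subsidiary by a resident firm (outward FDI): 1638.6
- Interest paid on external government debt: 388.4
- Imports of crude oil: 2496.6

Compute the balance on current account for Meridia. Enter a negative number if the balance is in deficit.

Goods: -2496.6 - 2249.3 = -4745.9
Services: 450.1 - 539.7 + 655.0 - 776.9 + 470.3 - 304.2 - 525.9 = -571.3
Primary income: -388.4 + 268.4 = -120.0
Secondary income: 124.7 - 266.1 + 188.3 = 46.9
Current account = (-4745.9) + (-571.3) + (-120.0) + 46.9 = -5390.3
(Excluded from the current account — financial account: foreign purchases of equities on the domestic stock exchange 531.8, acquisition of a foreign subsidiary by a resident firm (outward FDI) 1638.6.)

-5390.3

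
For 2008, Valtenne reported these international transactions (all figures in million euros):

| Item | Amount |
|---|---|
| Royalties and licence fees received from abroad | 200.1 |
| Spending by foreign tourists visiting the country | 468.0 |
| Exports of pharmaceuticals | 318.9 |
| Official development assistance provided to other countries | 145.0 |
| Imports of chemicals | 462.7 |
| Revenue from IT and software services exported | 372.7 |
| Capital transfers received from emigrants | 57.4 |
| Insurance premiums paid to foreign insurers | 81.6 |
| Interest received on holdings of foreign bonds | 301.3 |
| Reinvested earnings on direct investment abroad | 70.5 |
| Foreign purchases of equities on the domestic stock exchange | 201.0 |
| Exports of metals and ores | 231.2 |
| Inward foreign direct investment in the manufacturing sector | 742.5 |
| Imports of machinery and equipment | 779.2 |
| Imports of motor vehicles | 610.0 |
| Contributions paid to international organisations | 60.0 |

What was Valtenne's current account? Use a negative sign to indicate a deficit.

Goods: 231.2 - 462.7 + 318.9 - 610.0 - 779.2 = -1301.8
Services: -81.6 + 372.7 + 200.1 + 468.0 = 959.2
Primary income: 301.3 + 70.5 = 371.8
Secondary income: -60.0 - 145.0 = -205.0
Current account = (-1301.8) + 959.2 + 371.8 + (-205.0) = -175.8
(Excluded from the current account — capital account: capital transfers received from emigrants 57.4; financial account: foreign purchases of equities on the domestic stock exchange 201.0, inward foreign direct investment in the manufacturing sector 742.5.)

-175.8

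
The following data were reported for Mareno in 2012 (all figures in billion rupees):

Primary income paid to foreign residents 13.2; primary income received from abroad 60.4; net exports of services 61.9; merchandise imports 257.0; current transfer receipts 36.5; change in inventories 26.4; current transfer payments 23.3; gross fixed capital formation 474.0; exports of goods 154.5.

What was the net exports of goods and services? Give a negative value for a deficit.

-40.6

Goods balance = 154.5 - 257.0 = -102.5
Services balance = 61.9
Trade balance (goods + services) = -102.5 + 61.9 = -40.6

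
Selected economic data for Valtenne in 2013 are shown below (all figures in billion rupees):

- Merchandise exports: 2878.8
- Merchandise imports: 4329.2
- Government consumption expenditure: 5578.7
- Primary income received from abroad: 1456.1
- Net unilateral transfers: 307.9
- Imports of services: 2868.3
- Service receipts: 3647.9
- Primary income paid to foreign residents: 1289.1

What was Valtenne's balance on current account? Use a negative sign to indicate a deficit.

Goods balance = 2878.8 - 4329.2 = -1450.4
Services balance = 3647.9 - 2868.3 = 779.6
Trade balance (goods + services) = -1450.4 + 779.6 = -670.8
Net primary income = 1456.1 - 1289.1 = 167.0
Net secondary income = 307.9
Current account = -670.8 + 167.0 + 307.9 = -195.9

-195.9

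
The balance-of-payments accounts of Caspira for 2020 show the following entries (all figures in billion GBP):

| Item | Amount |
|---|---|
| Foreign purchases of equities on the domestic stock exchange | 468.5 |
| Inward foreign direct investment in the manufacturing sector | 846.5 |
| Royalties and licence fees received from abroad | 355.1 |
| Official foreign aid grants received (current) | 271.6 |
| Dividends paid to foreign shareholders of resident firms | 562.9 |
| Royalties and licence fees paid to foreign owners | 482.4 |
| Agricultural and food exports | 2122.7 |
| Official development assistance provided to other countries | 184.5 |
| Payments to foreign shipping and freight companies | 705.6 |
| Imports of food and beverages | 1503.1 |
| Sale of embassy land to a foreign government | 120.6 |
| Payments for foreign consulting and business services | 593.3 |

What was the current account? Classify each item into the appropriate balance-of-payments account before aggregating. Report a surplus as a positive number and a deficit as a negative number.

-1282.4

Goods: -1503.1 + 2122.7 = 619.6
Services: -705.6 + 355.1 - 482.4 - 593.3 = -1426.2
Primary income: -562.9
Secondary income: 271.6 - 184.5 = 87.1
Current account = 619.6 + (-1426.2) + (-562.9) + 87.1 = -1282.4
(Excluded from the current account — financial account: foreign purchases of equities on the domestic stock exchange 468.5, inward foreign direct investment in the manufacturing sector 846.5; capital account: sale of embassy land to a foreign government 120.6.)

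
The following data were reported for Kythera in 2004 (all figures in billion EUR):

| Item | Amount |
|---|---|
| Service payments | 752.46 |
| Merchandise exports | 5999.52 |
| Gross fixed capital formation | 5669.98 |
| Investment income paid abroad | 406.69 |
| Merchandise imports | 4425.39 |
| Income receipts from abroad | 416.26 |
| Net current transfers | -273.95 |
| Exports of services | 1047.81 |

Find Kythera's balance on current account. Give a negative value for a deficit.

1605.10

Goods balance = 5999.52 - 4425.39 = 1574.13
Services balance = 1047.81 - 752.46 = 295.35
Trade balance (goods + services) = 1574.13 + 295.35 = 1869.48
Net primary income = 416.26 - 406.69 = 9.57
Net secondary income = -273.95
Current account = 1869.48 + 9.57 + (-273.95) = 1605.10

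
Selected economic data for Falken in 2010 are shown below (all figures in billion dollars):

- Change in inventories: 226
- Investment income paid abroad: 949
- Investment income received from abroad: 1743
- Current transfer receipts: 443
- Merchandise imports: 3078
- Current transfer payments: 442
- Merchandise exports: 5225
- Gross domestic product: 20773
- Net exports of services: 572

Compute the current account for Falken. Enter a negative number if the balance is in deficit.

3514

Goods balance = 5225 - 3078 = 2147
Services balance = 572
Trade balance (goods + services) = 2147 + 572 = 2719
Net primary income = 1743 - 949 = 794
Net secondary income = 443 - 442 = 1
Current account = 2719 + 794 + 1 = 3514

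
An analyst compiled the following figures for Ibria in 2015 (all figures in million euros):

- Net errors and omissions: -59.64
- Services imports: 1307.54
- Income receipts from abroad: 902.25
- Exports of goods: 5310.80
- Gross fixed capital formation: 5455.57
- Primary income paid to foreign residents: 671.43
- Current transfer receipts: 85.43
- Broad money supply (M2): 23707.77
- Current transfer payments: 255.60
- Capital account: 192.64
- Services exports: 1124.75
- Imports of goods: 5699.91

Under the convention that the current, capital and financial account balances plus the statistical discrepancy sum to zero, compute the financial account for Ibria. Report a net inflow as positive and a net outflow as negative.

Goods balance = 5310.80 - 5699.91 = -389.11
Services balance = 1124.75 - 1307.54 = -182.79
Trade balance (goods + services) = -389.11 + (-182.79) = -571.90
Net primary income = 902.25 - 671.43 = 230.82
Net secondary income = 85.43 - 255.60 = -170.17
Current account = -571.90 + 230.82 + (-170.17) = -511.25
Financial account = -(-511.25 + 192.64 + (-59.64)) = 378.25

378.25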